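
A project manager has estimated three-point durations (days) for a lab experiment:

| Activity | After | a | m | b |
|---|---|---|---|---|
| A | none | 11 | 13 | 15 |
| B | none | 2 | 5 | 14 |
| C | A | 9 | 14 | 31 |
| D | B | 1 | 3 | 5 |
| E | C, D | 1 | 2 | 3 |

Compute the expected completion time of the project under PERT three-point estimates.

31 days

te_A = (11 + 4·13 + 15)/6 = 78/6 = 13
te_B = (2 + 4·5 + 14)/6 = 36/6 = 6
te_C = (9 + 4·14 + 31)/6 = 96/6 = 16
te_D = (1 + 4·3 + 5)/6 = 18/6 = 3
te_E = (1 + 4·2 + 3)/6 = 12/6 = 2

Forward pass:
ES_A = 0; EF_A = 13
ES_B = 0; EF_B = 6
ES_C = 13; EF_C = 13+16 = 29
ES_D = 6; EF_D = 6+3 = 9
ES_E = max(EF_C=29, EF_D=9) = 29; EF_E = 29+2 = 31
Expected project duration μ = 31 days. Critical path: A → C → E.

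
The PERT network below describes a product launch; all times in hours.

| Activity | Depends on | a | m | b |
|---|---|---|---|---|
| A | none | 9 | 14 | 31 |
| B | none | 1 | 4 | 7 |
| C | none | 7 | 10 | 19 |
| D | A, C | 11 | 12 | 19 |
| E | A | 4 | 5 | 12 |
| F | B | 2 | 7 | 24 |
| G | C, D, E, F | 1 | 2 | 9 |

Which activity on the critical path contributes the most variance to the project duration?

te_A = (9 + 4·14 + 31)/6 = 96/6 = 16; σ²_A = ((31−9)/6)² = 13.444
te_B = (1 + 4·4 + 7)/6 = 24/6 = 4; σ²_B = ((7−1)/6)² = 1.000
te_C = (7 + 4·10 + 19)/6 = 66/6 = 11; σ²_C = ((19−7)/6)² = 4.000
te_D = (11 + 4·12 + 19)/6 = 78/6 = 13; σ²_D = ((19−11)/6)² = 1.778
te_E = (4 + 4·5 + 12)/6 = 36/6 = 6; σ²_E = ((12−4)/6)² = 1.778
te_F = (2 + 4·7 + 24)/6 = 54/6 = 9; σ²_F = ((24−2)/6)² = 13.444
te_G = (1 + 4·2 + 9)/6 = 18/6 = 3; σ²_G = ((9−1)/6)² = 1.778

Forward pass:
ES_A = 0; EF_A = 16
ES_B = 0; EF_B = 4
ES_C = 0; EF_C = 11
ES_D = max(EF_A=16, EF_C=11) = 16; EF_D = 16+13 = 29
ES_E = 16; EF_E = 16+6 = 22
ES_F = 4; EF_F = 4+9 = 13
ES_G = max(EF_C=11, EF_D=29, EF_E=22, EF_F=13) = 29; EF_G = 29+3 = 32
Expected project duration μ = 32 hours. Critical path: A → D → G.

Variances on critical path: σ²_A=13.444, σ²_D=1.778, σ²_G=1.778.
Largest is σ²_A = 13.444.

A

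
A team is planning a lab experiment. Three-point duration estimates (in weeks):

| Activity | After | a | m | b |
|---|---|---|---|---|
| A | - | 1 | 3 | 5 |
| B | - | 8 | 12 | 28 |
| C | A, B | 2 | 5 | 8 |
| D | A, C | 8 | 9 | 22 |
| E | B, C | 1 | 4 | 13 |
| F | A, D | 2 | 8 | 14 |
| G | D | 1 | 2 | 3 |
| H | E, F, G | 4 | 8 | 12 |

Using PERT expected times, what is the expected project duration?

46 weeks

te_A = (1 + 4·3 + 5)/6 = 18/6 = 3
te_B = (8 + 4·12 + 28)/6 = 84/6 = 14
te_C = (2 + 4·5 + 8)/6 = 30/6 = 5
te_D = (8 + 4·9 + 22)/6 = 66/6 = 11
te_E = (1 + 4·4 + 13)/6 = 30/6 = 5
te_F = (2 + 4·8 + 14)/6 = 48/6 = 8
te_G = (1 + 4·2 + 3)/6 = 12/6 = 2
te_H = (4 + 4·8 + 12)/6 = 48/6 = 8

Forward pass:
ES_A = 0; EF_A = 3
ES_B = 0; EF_B = 14
ES_C = max(EF_A=3, EF_B=14) = 14; EF_C = 14+5 = 19
ES_D = max(EF_A=3, EF_C=19) = 19; EF_D = 19+11 = 30
ES_E = max(EF_B=14, EF_C=19) = 19; EF_E = 19+5 = 24
ES_F = max(EF_A=3, EF_D=30) = 30; EF_F = 30+8 = 38
ES_G = 30; EF_G = 30+2 = 32
ES_H = max(EF_E=24, EF_F=38, EF_G=32) = 38; EF_H = 38+8 = 46
Expected project duration μ = 46 weeks. Critical path: B → C → D → F → H.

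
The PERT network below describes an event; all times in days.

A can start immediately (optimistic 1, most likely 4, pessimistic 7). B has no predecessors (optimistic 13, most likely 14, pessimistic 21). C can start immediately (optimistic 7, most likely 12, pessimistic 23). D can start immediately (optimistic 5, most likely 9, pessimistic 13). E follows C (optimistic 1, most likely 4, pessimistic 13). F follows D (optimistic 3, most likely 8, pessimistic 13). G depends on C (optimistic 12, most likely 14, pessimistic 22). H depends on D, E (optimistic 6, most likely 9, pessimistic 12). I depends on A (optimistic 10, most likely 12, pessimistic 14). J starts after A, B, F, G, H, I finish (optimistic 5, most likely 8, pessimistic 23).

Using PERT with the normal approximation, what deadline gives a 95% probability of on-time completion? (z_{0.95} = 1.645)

45.1 days

te_A = (1 + 4·4 + 7)/6 = 24/6 = 4; σ²_A = ((7−1)/6)² = 1.000
te_B = (13 + 4·14 + 21)/6 = 90/6 = 15; σ²_B = ((21−13)/6)² = 1.778
te_C = (7 + 4·12 + 23)/6 = 78/6 = 13; σ²_C = ((23−7)/6)² = 7.111
te_D = (5 + 4·9 + 13)/6 = 54/6 = 9; σ²_D = ((13−5)/6)² = 1.778
te_E = (1 + 4·4 + 13)/6 = 30/6 = 5; σ²_E = ((13−1)/6)² = 4.000
te_F = (3 + 4·8 + 13)/6 = 48/6 = 8; σ²_F = ((13−3)/6)² = 2.778
te_G = (12 + 4·14 + 22)/6 = 90/6 = 15; σ²_G = ((22−12)/6)² = 2.778
te_H = (6 + 4·9 + 12)/6 = 54/6 = 9; σ²_H = ((12−6)/6)² = 1.000
te_I = (10 + 4·12 + 14)/6 = 72/6 = 12; σ²_I = ((14−10)/6)² = 0.444
te_J = (5 + 4·8 + 23)/6 = 60/6 = 10; σ²_J = ((23−5)/6)² = 9.000

Forward pass:
ES_A = 0; EF_A = 4
ES_B = 0; EF_B = 15
ES_C = 0; EF_C = 13
ES_D = 0; EF_D = 9
ES_E = 13; EF_E = 13+5 = 18
ES_F = 9; EF_F = 9+8 = 17
ES_G = 13; EF_G = 13+15 = 28
ES_H = max(EF_D=9, EF_E=18) = 18; EF_H = 18+9 = 27
ES_I = 4; EF_I = 4+12 = 16
ES_J = max(EF_A=4, EF_B=15, EF_F=17, EF_G=28, EF_H=27, EF_I=16) = 28; EF_J = 28+10 = 38
Expected project duration μ = 38 days. Critical path: C → G → J.

Variance along critical path = 7.111 + 2.778 + 9.000 = 18.889; σ = 4.346 days.
D = μ + z·σ = 38 + 1.645·4.346 = 45.1 days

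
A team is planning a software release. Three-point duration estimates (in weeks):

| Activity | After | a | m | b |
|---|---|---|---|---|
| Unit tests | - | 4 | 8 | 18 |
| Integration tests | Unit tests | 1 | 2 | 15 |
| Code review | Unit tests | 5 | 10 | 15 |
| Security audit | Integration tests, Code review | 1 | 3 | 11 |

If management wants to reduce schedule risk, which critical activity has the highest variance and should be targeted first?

Unit tests

te_Unit tests = (4 + 4·8 + 18)/6 = 54/6 = 9; σ²_Unit tests = ((18−4)/6)² = 5.444
te_Integration tests = (1 + 4·2 + 15)/6 = 24/6 = 4; σ²_Integration tests = ((15−1)/6)² = 5.444
te_Code review = (5 + 4·10 + 15)/6 = 60/6 = 10; σ²_Code review = ((15−5)/6)² = 2.778
te_Security audit = (1 + 4·3 + 11)/6 = 24/6 = 4; σ²_Security audit = ((11−1)/6)² = 2.778

Forward pass:
ES_Unit tests = 0; EF_Unit tests = 9
ES_Integration tests = 9; EF_Integration tests = 9+4 = 13
ES_Code review = 9; EF_Code review = 9+10 = 19
ES_Security audit = max(EF_Integration tests=13, EF_Code review=19) = 19; EF_Security audit = 19+4 = 23
Expected project duration μ = 23 weeks. Critical path: Unit tests → Code review → Security audit.

Variances on critical path: σ²_Unit tests=5.444, σ²_Code review=2.778, σ²_Security audit=2.778.
Largest is σ²_Unit tests = 5.444.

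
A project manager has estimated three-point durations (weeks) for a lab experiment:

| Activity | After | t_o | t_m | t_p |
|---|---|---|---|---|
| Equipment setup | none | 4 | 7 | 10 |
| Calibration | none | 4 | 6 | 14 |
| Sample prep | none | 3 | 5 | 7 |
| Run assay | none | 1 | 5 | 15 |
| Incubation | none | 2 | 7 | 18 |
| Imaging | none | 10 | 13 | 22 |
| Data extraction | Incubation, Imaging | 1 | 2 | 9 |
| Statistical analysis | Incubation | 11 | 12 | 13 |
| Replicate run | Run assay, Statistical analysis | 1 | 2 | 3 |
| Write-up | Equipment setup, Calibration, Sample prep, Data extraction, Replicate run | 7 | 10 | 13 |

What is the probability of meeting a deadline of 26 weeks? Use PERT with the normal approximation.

te_Equipment setup = (4 + 4·7 + 10)/6 = 42/6 = 7; σ²_Equipment setup = ((10−4)/6)² = 1.000
te_Calibration = (4 + 4·6 + 14)/6 = 42/6 = 7; σ²_Calibration = ((14−4)/6)² = 2.778
te_Sample prep = (3 + 4·5 + 7)/6 = 30/6 = 5; σ²_Sample prep = ((7−3)/6)² = 0.444
te_Run assay = (1 + 4·5 + 15)/6 = 36/6 = 6; σ²_Run assay = ((15−1)/6)² = 5.444
te_Incubation = (2 + 4·7 + 18)/6 = 48/6 = 8; σ²_Incubation = ((18−2)/6)² = 7.111
te_Imaging = (10 + 4·13 + 22)/6 = 84/6 = 14; σ²_Imaging = ((22−10)/6)² = 4.000
te_Data extraction = (1 + 4·2 + 9)/6 = 18/6 = 3; σ²_Data extraction = ((9−1)/6)² = 1.778
te_Statistical analysis = (11 + 4·12 + 13)/6 = 72/6 = 12; σ²_Statistical analysis = ((13−11)/6)² = 0.111
te_Replicate run = (1 + 4·2 + 3)/6 = 12/6 = 2; σ²_Replicate run = ((3−1)/6)² = 0.111
te_Write-up = (7 + 4·10 + 13)/6 = 60/6 = 10; σ²_Write-up = ((13−7)/6)² = 1.000

Forward pass:
ES_Equipment setup = 0; EF_Equipment setup = 7
ES_Calibration = 0; EF_Calibration = 7
ES_Sample prep = 0; EF_Sample prep = 5
ES_Run assay = 0; EF_Run assay = 6
ES_Incubation = 0; EF_Incubation = 8
ES_Imaging = 0; EF_Imaging = 14
ES_Data extraction = max(EF_Incubation=8, EF_Imaging=14) = 14; EF_Data extraction = 14+3 = 17
ES_Statistical analysis = 8; EF_Statistical analysis = 8+12 = 20
ES_Replicate run = max(EF_Run assay=6, EF_Statistical analysis=20) = 20; EF_Replicate run = 20+2 = 22
ES_Write-up = max(EF_Equipment setup=7, EF_Calibration=7, EF_Sample prep=5, EF_Data extraction=17, EF_Replicate run=22) = 22; EF_Write-up = 22+10 = 32
Expected project duration μ = 32 weeks. Critical path: Incubation → Statistical analysis → Replicate run → Write-up.

Variance along critical path = 7.111 + 0.111 + 0.111 + 1.000 = 8.333; σ = √8.333 = 2.887 weeks.
Z = (26 − 32) / 2.887 = -2.078
P(T ≤ 26) = Φ(-2.078) ≈ 0.019

0.019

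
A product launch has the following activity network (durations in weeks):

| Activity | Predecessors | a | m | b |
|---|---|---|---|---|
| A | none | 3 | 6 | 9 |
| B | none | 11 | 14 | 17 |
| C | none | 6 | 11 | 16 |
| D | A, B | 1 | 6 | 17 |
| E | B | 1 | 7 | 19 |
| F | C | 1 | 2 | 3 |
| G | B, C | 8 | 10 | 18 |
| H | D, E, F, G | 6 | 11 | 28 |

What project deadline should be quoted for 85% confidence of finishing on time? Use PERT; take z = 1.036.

42.3 weeks

te_A = (3 + 4·6 + 9)/6 = 36/6 = 6; σ²_A = ((9−3)/6)² = 1.000
te_B = (11 + 4·14 + 17)/6 = 84/6 = 14; σ²_B = ((17−11)/6)² = 1.000
te_C = (6 + 4·11 + 16)/6 = 66/6 = 11; σ²_C = ((16−6)/6)² = 2.778
te_D = (1 + 4·6 + 17)/6 = 42/6 = 7; σ²_D = ((17−1)/6)² = 7.111
te_E = (1 + 4·7 + 19)/6 = 48/6 = 8; σ²_E = ((19−1)/6)² = 9.000
te_F = (1 + 4·2 + 3)/6 = 12/6 = 2; σ²_F = ((3−1)/6)² = 0.111
te_G = (8 + 4·10 + 18)/6 = 66/6 = 11; σ²_G = ((18−8)/6)² = 2.778
te_H = (6 + 4·11 + 28)/6 = 78/6 = 13; σ²_H = ((28−6)/6)² = 13.444

Forward pass:
ES_A = 0; EF_A = 6
ES_B = 0; EF_B = 14
ES_C = 0; EF_C = 11
ES_D = max(EF_A=6, EF_B=14) = 14; EF_D = 14+7 = 21
ES_E = 14; EF_E = 14+8 = 22
ES_F = 11; EF_F = 11+2 = 13
ES_G = max(EF_B=14, EF_C=11) = 14; EF_G = 14+11 = 25
ES_H = max(EF_D=21, EF_E=22, EF_F=13, EF_G=25) = 25; EF_H = 25+13 = 38
Expected project duration μ = 38 weeks. Critical path: B → G → H.

Variance along critical path = 1.000 + 2.778 + 13.444 = 17.222; σ = 4.150 weeks.
D = μ + z·σ = 38 + 1.036·4.150 = 42.3 weeks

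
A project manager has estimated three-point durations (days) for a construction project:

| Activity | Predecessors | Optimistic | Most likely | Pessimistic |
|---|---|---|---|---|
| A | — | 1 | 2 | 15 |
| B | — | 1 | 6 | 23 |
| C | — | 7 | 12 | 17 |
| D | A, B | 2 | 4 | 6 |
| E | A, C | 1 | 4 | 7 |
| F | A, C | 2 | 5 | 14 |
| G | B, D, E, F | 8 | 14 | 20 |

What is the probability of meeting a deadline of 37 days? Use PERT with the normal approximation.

0.936

te_A = (1 + 4·2 + 15)/6 = 24/6 = 4; σ²_A = ((15−1)/6)² = 5.444
te_B = (1 + 4·6 + 23)/6 = 48/6 = 8; σ²_B = ((23−1)/6)² = 13.444
te_C = (7 + 4·12 + 17)/6 = 72/6 = 12; σ²_C = ((17−7)/6)² = 2.778
te_D = (2 + 4·4 + 6)/6 = 24/6 = 4; σ²_D = ((6−2)/6)² = 0.444
te_E = (1 + 4·4 + 7)/6 = 24/6 = 4; σ²_E = ((7−1)/6)² = 1.000
te_F = (2 + 4·5 + 14)/6 = 36/6 = 6; σ²_F = ((14−2)/6)² = 4.000
te_G = (8 + 4·14 + 20)/6 = 84/6 = 14; σ²_G = ((20−8)/6)² = 4.000

Forward pass:
ES_A = 0; EF_A = 4
ES_B = 0; EF_B = 8
ES_C = 0; EF_C = 12
ES_D = max(EF_A=4, EF_B=8) = 8; EF_D = 8+4 = 12
ES_E = max(EF_A=4, EF_C=12) = 12; EF_E = 12+4 = 16
ES_F = max(EF_A=4, EF_C=12) = 12; EF_F = 12+6 = 18
ES_G = max(EF_B=8, EF_D=12, EF_E=16, EF_F=18) = 18; EF_G = 18+14 = 32
Expected project duration μ = 32 days. Critical path: C → F → G.

Variance along critical path = 2.778 + 4.000 + 4.000 = 10.778; σ = √10.778 = 3.283 days.
Z = (37 − 32) / 3.283 = 1.523
P(T ≤ 37) = Φ(1.523) ≈ 0.936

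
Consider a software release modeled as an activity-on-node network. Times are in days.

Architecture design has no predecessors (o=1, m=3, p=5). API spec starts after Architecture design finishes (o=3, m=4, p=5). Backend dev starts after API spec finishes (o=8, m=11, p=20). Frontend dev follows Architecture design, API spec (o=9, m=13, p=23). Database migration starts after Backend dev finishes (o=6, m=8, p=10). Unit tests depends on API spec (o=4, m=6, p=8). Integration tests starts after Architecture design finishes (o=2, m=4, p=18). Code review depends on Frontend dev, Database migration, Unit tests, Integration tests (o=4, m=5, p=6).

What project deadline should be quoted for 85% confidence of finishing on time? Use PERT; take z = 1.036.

te_Architecture design = (1 + 4·3 + 5)/6 = 18/6 = 3; σ²_Architecture design = ((5−1)/6)² = 0.444
te_API spec = (3 + 4·4 + 5)/6 = 24/6 = 4; σ²_API spec = ((5−3)/6)² = 0.111
te_Backend dev = (8 + 4·11 + 20)/6 = 72/6 = 12; σ²_Backend dev = ((20−8)/6)² = 4.000
te_Frontend dev = (9 + 4·13 + 23)/6 = 84/6 = 14; σ²_Frontend dev = ((23−9)/6)² = 5.444
te_Database migration = (6 + 4·8 + 10)/6 = 48/6 = 8; σ²_Database migration = ((10−6)/6)² = 0.444
te_Unit tests = (4 + 4·6 + 8)/6 = 36/6 = 6; σ²_Unit tests = ((8−4)/6)² = 0.444
te_Integration tests = (2 + 4·4 + 18)/6 = 36/6 = 6; σ²_Integration tests = ((18−2)/6)² = 7.111
te_Code review = (4 + 4·5 + 6)/6 = 30/6 = 5; σ²_Code review = ((6−4)/6)² = 0.111

Forward pass:
ES_Architecture design = 0; EF_Architecture design = 3
ES_API spec = 3; EF_API spec = 3+4 = 7
ES_Backend dev = 7; EF_Backend dev = 7+12 = 19
ES_Frontend dev = max(EF_Architecture design=3, EF_API spec=7) = 7; EF_Frontend dev = 7+14 = 21
ES_Database migration = 19; EF_Database migration = 19+8 = 27
ES_Unit tests = 7; EF_Unit tests = 7+6 = 13
ES_Integration tests = 3; EF_Integration tests = 3+6 = 9
ES_Code review = max(EF_Frontend dev=21, EF_Database migration=27, EF_Unit tests=13, EF_Integration tests=9) = 27; EF_Code review = 27+5 = 32
Expected project duration μ = 32 days. Critical path: Architecture design → API spec → Backend dev → Database migration → Code review.

Variance along critical path = 0.444 + 0.111 + 4.000 + 0.444 + 0.111 = 5.111; σ = 2.261 days.
D = μ + z·σ = 32 + 1.036·2.261 = 34.3 days

34.3 days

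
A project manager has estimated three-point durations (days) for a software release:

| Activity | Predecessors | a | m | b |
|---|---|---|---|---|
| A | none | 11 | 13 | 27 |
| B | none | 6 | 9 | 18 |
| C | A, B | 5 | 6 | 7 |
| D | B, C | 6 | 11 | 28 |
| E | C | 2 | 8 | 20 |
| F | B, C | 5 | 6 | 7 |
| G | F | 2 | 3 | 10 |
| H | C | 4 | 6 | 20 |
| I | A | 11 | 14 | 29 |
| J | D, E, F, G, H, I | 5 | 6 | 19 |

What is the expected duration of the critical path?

te_A = (11 + 4·13 + 27)/6 = 90/6 = 15
te_B = (6 + 4·9 + 18)/6 = 60/6 = 10
te_C = (5 + 4·6 + 7)/6 = 36/6 = 6
te_D = (6 + 4·11 + 28)/6 = 78/6 = 13
te_E = (2 + 4·8 + 20)/6 = 54/6 = 9
te_F = (5 + 4·6 + 7)/6 = 36/6 = 6
te_G = (2 + 4·3 + 10)/6 = 24/6 = 4
te_H = (4 + 4·6 + 20)/6 = 48/6 = 8
te_I = (11 + 4·14 + 29)/6 = 96/6 = 16
te_J = (5 + 4·6 + 19)/6 = 48/6 = 8

Forward pass:
ES_A = 0; EF_A = 15
ES_B = 0; EF_B = 10
ES_C = max(EF_A=15, EF_B=10) = 15; EF_C = 15+6 = 21
ES_D = max(EF_B=10, EF_C=21) = 21; EF_D = 21+13 = 34
ES_E = 21; EF_E = 21+9 = 30
ES_F = max(EF_B=10, EF_C=21) = 21; EF_F = 21+6 = 27
ES_G = 27; EF_G = 27+4 = 31
ES_H = 21; EF_H = 21+8 = 29
ES_I = 15; EF_I = 15+16 = 31
ES_J = max(EF_D=34, EF_E=30, EF_F=27, EF_G=31, EF_H=29, EF_I=31) = 34; EF_J = 34+8 = 42
Expected project duration μ = 42 days. Critical path: A → C → D → J.

42 days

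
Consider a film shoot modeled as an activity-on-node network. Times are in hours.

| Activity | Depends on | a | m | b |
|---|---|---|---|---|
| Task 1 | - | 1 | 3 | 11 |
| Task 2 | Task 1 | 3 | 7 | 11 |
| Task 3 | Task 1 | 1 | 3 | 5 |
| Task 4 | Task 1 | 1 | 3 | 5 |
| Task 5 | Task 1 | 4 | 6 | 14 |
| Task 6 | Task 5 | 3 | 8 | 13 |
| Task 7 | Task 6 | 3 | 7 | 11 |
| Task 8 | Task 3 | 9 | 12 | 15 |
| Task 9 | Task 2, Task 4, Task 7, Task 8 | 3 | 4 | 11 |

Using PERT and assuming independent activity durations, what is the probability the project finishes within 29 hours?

0.281

te_Task 1 = (1 + 4·3 + 11)/6 = 24/6 = 4; σ²_Task 1 = ((11−1)/6)² = 2.778
te_Task 2 = (3 + 4·7 + 11)/6 = 42/6 = 7; σ²_Task 2 = ((11−3)/6)² = 1.778
te_Task 3 = (1 + 4·3 + 5)/6 = 18/6 = 3; σ²_Task 3 = ((5−1)/6)² = 0.444
te_Task 4 = (1 + 4·3 + 5)/6 = 18/6 = 3; σ²_Task 4 = ((5−1)/6)² = 0.444
te_Task 5 = (4 + 4·6 + 14)/6 = 42/6 = 7; σ²_Task 5 = ((14−4)/6)² = 2.778
te_Task 6 = (3 + 4·8 + 13)/6 = 48/6 = 8; σ²_Task 6 = ((13−3)/6)² = 2.778
te_Task 7 = (3 + 4·7 + 11)/6 = 42/6 = 7; σ²_Task 7 = ((11−3)/6)² = 1.778
te_Task 8 = (9 + 4·12 + 15)/6 = 72/6 = 12; σ²_Task 8 = ((15−9)/6)² = 1.000
te_Task 9 = (3 + 4·4 + 11)/6 = 30/6 = 5; σ²_Task 9 = ((11−3)/6)² = 1.778

Forward pass:
ES_Task 1 = 0; EF_Task 1 = 4
ES_Task 2 = 4; EF_Task 2 = 4+7 = 11
ES_Task 3 = 4; EF_Task 3 = 4+3 = 7
ES_Task 4 = 4; EF_Task 4 = 4+3 = 7
ES_Task 5 = 4; EF_Task 5 = 4+7 = 11
ES_Task 6 = 11; EF_Task 6 = 11+8 = 19
ES_Task 7 = 19; EF_Task 7 = 19+7 = 26
ES_Task 8 = 7; EF_Task 8 = 7+12 = 19
ES_Task 9 = max(EF_Task 2=11, EF_Task 4=7, EF_Task 7=26, EF_Task 8=19) = 26; EF_Task 9 = 26+5 = 31
Expected project duration μ = 31 hours. Critical path: Task 1 → Task 5 → Task 6 → Task 7 → Task 9.

Variance along critical path = 2.778 + 2.778 + 2.778 + 1.778 + 1.778 = 11.889; σ = √11.889 = 3.448 hours.
Z = (29 − 31) / 3.448 = -0.580
P(T ≤ 29) = Φ(-0.580) ≈ 0.281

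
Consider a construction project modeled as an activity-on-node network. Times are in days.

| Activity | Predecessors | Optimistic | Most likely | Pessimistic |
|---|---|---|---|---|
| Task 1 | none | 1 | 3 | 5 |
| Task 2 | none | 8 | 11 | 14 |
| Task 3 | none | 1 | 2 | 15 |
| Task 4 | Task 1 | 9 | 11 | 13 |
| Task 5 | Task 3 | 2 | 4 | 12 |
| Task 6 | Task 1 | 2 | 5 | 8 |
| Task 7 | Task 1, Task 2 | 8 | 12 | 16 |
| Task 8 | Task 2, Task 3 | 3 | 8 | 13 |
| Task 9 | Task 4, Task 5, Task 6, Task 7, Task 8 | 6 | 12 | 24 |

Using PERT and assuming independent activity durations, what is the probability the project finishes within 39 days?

0.809

te_Task 1 = (1 + 4·3 + 5)/6 = 18/6 = 3; σ²_Task 1 = ((5−1)/6)² = 0.444
te_Task 2 = (8 + 4·11 + 14)/6 = 66/6 = 11; σ²_Task 2 = ((14−8)/6)² = 1.000
te_Task 3 = (1 + 4·2 + 15)/6 = 24/6 = 4; σ²_Task 3 = ((15−1)/6)² = 5.444
te_Task 4 = (9 + 4·11 + 13)/6 = 66/6 = 11; σ²_Task 4 = ((13−9)/6)² = 0.444
te_Task 5 = (2 + 4·4 + 12)/6 = 30/6 = 5; σ²_Task 5 = ((12−2)/6)² = 2.778
te_Task 6 = (2 + 4·5 + 8)/6 = 30/6 = 5; σ²_Task 6 = ((8−2)/6)² = 1.000
te_Task 7 = (8 + 4·12 + 16)/6 = 72/6 = 12; σ²_Task 7 = ((16−8)/6)² = 1.778
te_Task 8 = (3 + 4·8 + 13)/6 = 48/6 = 8; σ²_Task 8 = ((13−3)/6)² = 2.778
te_Task 9 = (6 + 4·12 + 24)/6 = 78/6 = 13; σ²_Task 9 = ((24−6)/6)² = 9.000

Forward pass:
ES_Task 1 = 0; EF_Task 1 = 3
ES_Task 2 = 0; EF_Task 2 = 11
ES_Task 3 = 0; EF_Task 3 = 4
ES_Task 4 = 3; EF_Task 4 = 3+11 = 14
ES_Task 5 = 4; EF_Task 5 = 4+5 = 9
ES_Task 6 = 3; EF_Task 6 = 3+5 = 8
ES_Task 7 = max(EF_Task 1=3, EF_Task 2=11) = 11; EF_Task 7 = 11+12 = 23
ES_Task 8 = max(EF_Task 2=11, EF_Task 3=4) = 11; EF_Task 8 = 11+8 = 19
ES_Task 9 = max(EF_Task 4=14, EF_Task 5=9, EF_Task 6=8, EF_Task 7=23, EF_Task 8=19) = 23; EF_Task 9 = 23+13 = 36
Expected project duration μ = 36 days. Critical path: Task 2 → Task 7 → Task 9.

Variance along critical path = 1.000 + 1.778 + 9.000 = 11.778; σ = √11.778 = 3.432 days.
Z = (39 − 36) / 3.432 = 0.874
P(T ≤ 39) = Φ(0.874) ≈ 0.809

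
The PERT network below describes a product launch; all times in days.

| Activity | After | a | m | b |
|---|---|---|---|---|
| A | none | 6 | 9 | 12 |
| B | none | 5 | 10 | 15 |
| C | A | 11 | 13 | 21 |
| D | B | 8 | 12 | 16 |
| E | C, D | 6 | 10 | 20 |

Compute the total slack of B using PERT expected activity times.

1 days

te_A = (6 + 4·9 + 12)/6 = 54/6 = 9
te_B = (5 + 4·10 + 15)/6 = 60/6 = 10
te_C = (11 + 4·13 + 21)/6 = 84/6 = 14
te_D = (8 + 4·12 + 16)/6 = 72/6 = 12
te_E = (6 + 4·10 + 20)/6 = 66/6 = 11

Forward pass:
ES_A = 0; EF_A = 9
ES_B = 0; EF_B = 10
ES_C = 9; EF_C = 9+14 = 23
ES_D = 10; EF_D = 10+12 = 22
ES_E = max(EF_C=23, EF_D=22) = 23; EF_E = 23+11 = 34
Expected project duration μ = 34 days. Critical path: A → C → E.

Backward pass:
LF_E = 34; LS_E = 34−11 = 23
LF_D = LS_E = 23; LS_D = 23−12 = 11
LF_C = LS_E = 23; LS_C = 23−14 = 9
LF_B = LS_D = 11; LS_B = 11−10 = 1
LF_A = LS_C = 9; LS_A = 9−9 = 0
Slack_B = LS_B − ES_B = 1 − 0 = 1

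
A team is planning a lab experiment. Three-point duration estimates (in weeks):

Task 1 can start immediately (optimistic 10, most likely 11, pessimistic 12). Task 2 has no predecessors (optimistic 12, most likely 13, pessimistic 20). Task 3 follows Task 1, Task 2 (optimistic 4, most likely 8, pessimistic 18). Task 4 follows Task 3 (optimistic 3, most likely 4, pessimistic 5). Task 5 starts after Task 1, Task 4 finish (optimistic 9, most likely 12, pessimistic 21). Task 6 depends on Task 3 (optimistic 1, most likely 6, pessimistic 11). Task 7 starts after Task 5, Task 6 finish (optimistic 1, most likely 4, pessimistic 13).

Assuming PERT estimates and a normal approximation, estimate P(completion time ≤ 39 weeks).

te_Task 1 = (10 + 4·11 + 12)/6 = 66/6 = 11; σ²_Task 1 = ((12−10)/6)² = 0.111
te_Task 2 = (12 + 4·13 + 20)/6 = 84/6 = 14; σ²_Task 2 = ((20−12)/6)² = 1.778
te_Task 3 = (4 + 4·8 + 18)/6 = 54/6 = 9; σ²_Task 3 = ((18−4)/6)² = 5.444
te_Task 4 = (3 + 4·4 + 5)/6 = 24/6 = 4; σ²_Task 4 = ((5−3)/6)² = 0.111
te_Task 5 = (9 + 4·12 + 21)/6 = 78/6 = 13; σ²_Task 5 = ((21−9)/6)² = 4.000
te_Task 6 = (1 + 4·6 + 11)/6 = 36/6 = 6; σ²_Task 6 = ((11−1)/6)² = 2.778
te_Task 7 = (1 + 4·4 + 13)/6 = 30/6 = 5; σ²_Task 7 = ((13−1)/6)² = 4.000

Forward pass:
ES_Task 1 = 0; EF_Task 1 = 11
ES_Task 2 = 0; EF_Task 2 = 14
ES_Task 3 = max(EF_Task 1=11, EF_Task 2=14) = 14; EF_Task 3 = 14+9 = 23
ES_Task 4 = 23; EF_Task 4 = 23+4 = 27
ES_Task 5 = max(EF_Task 1=11, EF_Task 4=27) = 27; EF_Task 5 = 27+13 = 40
ES_Task 6 = 23; EF_Task 6 = 23+6 = 29
ES_Task 7 = max(EF_Task 5=40, EF_Task 6=29) = 40; EF_Task 7 = 40+5 = 45
Expected project duration μ = 45 weeks. Critical path: Task 2 → Task 3 → Task 4 → Task 5 → Task 7.

Variance along critical path = 1.778 + 5.444 + 0.111 + 4.000 + 4.000 = 15.333; σ = √15.333 = 3.916 weeks.
Z = (39 − 45) / 3.916 = -1.532
P(T ≤ 39) = Φ(-1.532) ≈ 0.063

0.063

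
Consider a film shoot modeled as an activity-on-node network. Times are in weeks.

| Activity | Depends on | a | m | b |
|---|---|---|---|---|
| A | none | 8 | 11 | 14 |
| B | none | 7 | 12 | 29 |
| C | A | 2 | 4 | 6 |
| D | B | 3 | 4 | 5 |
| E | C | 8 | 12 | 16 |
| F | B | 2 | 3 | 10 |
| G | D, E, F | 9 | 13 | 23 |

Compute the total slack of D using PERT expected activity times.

te_A = (8 + 4·11 + 14)/6 = 66/6 = 11
te_B = (7 + 4·12 + 29)/6 = 84/6 = 14
te_C = (2 + 4·4 + 6)/6 = 24/6 = 4
te_D = (3 + 4·4 + 5)/6 = 24/6 = 4
te_E = (8 + 4·12 + 16)/6 = 72/6 = 12
te_F = (2 + 4·3 + 10)/6 = 24/6 = 4
te_G = (9 + 4·13 + 23)/6 = 84/6 = 14

Forward pass:
ES_A = 0; EF_A = 11
ES_B = 0; EF_B = 14
ES_C = 11; EF_C = 11+4 = 15
ES_D = 14; EF_D = 14+4 = 18
ES_E = 15; EF_E = 15+12 = 27
ES_F = 14; EF_F = 14+4 = 18
ES_G = max(EF_D=18, EF_E=27, EF_F=18) = 27; EF_G = 27+14 = 41
Expected project duration μ = 41 weeks. Critical path: A → C → E → G.

Backward pass:
LF_G = 41; LS_G = 41−14 = 27
LF_F = LS_G = 27; LS_F = 27−4 = 23
LF_E = LS_G = 27; LS_E = 27−12 = 15
LF_D = LS_G = 27; LS_D = 27−4 = 23
LF_C = LS_E = 15; LS_C = 15−4 = 11
LF_B = min(LS_D=23, LS_F=23) = 23; LS_B = 23−14 = 9
LF_A = LS_C = 11; LS_A = 11−11 = 0
Slack_D = LS_D − ES_D = 23 − 14 = 9

9 weeks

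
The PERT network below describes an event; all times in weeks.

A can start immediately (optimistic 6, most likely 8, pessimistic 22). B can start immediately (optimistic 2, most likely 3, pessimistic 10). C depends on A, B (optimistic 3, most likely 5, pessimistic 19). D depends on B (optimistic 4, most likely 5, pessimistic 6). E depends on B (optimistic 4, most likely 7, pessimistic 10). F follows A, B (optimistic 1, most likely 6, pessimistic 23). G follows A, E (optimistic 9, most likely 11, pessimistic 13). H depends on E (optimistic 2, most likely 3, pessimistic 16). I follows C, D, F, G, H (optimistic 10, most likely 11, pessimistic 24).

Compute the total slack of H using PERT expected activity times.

6 weeks

te_A = (6 + 4·8 + 22)/6 = 60/6 = 10
te_B = (2 + 4·3 + 10)/6 = 24/6 = 4
te_C = (3 + 4·5 + 19)/6 = 42/6 = 7
te_D = (4 + 4·5 + 6)/6 = 30/6 = 5
te_E = (4 + 4·7 + 10)/6 = 42/6 = 7
te_F = (1 + 4·6 + 23)/6 = 48/6 = 8
te_G = (9 + 4·11 + 13)/6 = 66/6 = 11
te_H = (2 + 4·3 + 16)/6 = 30/6 = 5
te_I = (10 + 4·11 + 24)/6 = 78/6 = 13

Forward pass:
ES_A = 0; EF_A = 10
ES_B = 0; EF_B = 4
ES_C = max(EF_A=10, EF_B=4) = 10; EF_C = 10+7 = 17
ES_D = 4; EF_D = 4+5 = 9
ES_E = 4; EF_E = 4+7 = 11
ES_F = max(EF_A=10, EF_B=4) = 10; EF_F = 10+8 = 18
ES_G = max(EF_A=10, EF_E=11) = 11; EF_G = 11+11 = 22
ES_H = 11; EF_H = 11+5 = 16
ES_I = max(EF_C=17, EF_D=9, EF_F=18, EF_G=22, EF_H=16) = 22; EF_I = 22+13 = 35
Expected project duration μ = 35 weeks. Critical path: B → E → G → I.

Backward pass:
LF_I = 35; LS_I = 35−13 = 22
LF_H = LS_I = 22; LS_H = 22−5 = 17
LF_G = LS_I = 22; LS_G = 22−11 = 11
LF_F = LS_I = 22; LS_F = 22−8 = 14
LF_E = min(LS_G=11, LS_H=17) = 11; LS_E = 11−7 = 4
LF_D = LS_I = 22; LS_D = 22−5 = 17
LF_C = LS_I = 22; LS_C = 22−7 = 15
LF_B = min(LS_C=15, LS_D=17, LS_E=4, LS_F=14) = 4; LS_B = 4−4 = 0
LF_A = min(LS_C=15, LS_F=14, LS_G=11) = 11; LS_A = 11−10 = 1
Slack_H = LS_H − ES_H = 17 − 11 = 6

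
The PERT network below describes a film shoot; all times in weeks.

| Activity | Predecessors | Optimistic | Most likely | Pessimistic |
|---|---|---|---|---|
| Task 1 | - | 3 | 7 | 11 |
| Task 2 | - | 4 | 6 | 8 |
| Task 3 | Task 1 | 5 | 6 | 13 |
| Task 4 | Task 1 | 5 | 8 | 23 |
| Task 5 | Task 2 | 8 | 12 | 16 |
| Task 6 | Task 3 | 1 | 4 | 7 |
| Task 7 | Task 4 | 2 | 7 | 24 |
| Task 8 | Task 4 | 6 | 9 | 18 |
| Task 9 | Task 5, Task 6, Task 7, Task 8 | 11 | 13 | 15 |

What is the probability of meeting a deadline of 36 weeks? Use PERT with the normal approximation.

te_Task 1 = (3 + 4·7 + 11)/6 = 42/6 = 7; σ²_Task 1 = ((11−3)/6)² = 1.778
te_Task 2 = (4 + 4·6 + 8)/6 = 36/6 = 6; σ²_Task 2 = ((8−4)/6)² = 0.444
te_Task 3 = (5 + 4·6 + 13)/6 = 42/6 = 7; σ²_Task 3 = ((13−5)/6)² = 1.778
te_Task 4 = (5 + 4·8 + 23)/6 = 60/6 = 10; σ²_Task 4 = ((23−5)/6)² = 9.000
te_Task 5 = (8 + 4·12 + 16)/6 = 72/6 = 12; σ²_Task 5 = ((16−8)/6)² = 1.778
te_Task 6 = (1 + 4·4 + 7)/6 = 24/6 = 4; σ²_Task 6 = ((7−1)/6)² = 1.000
te_Task 7 = (2 + 4·7 + 24)/6 = 54/6 = 9; σ²_Task 7 = ((24−2)/6)² = 13.444
te_Task 8 = (6 + 4·9 + 18)/6 = 60/6 = 10; σ²_Task 8 = ((18−6)/6)² = 4.000
te_Task 9 = (11 + 4·13 + 15)/6 = 78/6 = 13; σ²_Task 9 = ((15−11)/6)² = 0.444

Forward pass:
ES_Task 1 = 0; EF_Task 1 = 7
ES_Task 2 = 0; EF_Task 2 = 6
ES_Task 3 = 7; EF_Task 3 = 7+7 = 14
ES_Task 4 = 7; EF_Task 4 = 7+10 = 17
ES_Task 5 = 6; EF_Task 5 = 6+12 = 18
ES_Task 6 = 14; EF_Task 6 = 14+4 = 18
ES_Task 7 = 17; EF_Task 7 = 17+9 = 26
ES_Task 8 = 17; EF_Task 8 = 17+10 = 27
ES_Task 9 = max(EF_Task 5=18, EF_Task 6=18, EF_Task 7=26, EF_Task 8=27) = 27; EF_Task 9 = 27+13 = 40
Expected project duration μ = 40 weeks. Critical path: Task 1 → Task 4 → Task 8 → Task 9.

Variance along critical path = 1.778 + 9.000 + 4.000 + 0.444 = 15.222; σ = √15.222 = 3.902 weeks.
Z = (36 − 40) / 3.902 = -1.025
P(T ≤ 36) = Φ(-1.025) ≈ 0.153

0.153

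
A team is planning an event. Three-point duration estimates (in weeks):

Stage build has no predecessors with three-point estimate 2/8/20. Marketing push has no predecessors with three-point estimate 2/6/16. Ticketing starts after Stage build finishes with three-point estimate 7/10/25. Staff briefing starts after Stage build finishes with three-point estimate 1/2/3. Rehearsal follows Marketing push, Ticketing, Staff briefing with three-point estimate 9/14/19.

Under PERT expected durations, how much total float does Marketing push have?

14 weeks

te_Stage build = (2 + 4·8 + 20)/6 = 54/6 = 9
te_Marketing push = (2 + 4·6 + 16)/6 = 42/6 = 7
te_Ticketing = (7 + 4·10 + 25)/6 = 72/6 = 12
te_Staff briefing = (1 + 4·2 + 3)/6 = 12/6 = 2
te_Rehearsal = (9 + 4·14 + 19)/6 = 84/6 = 14

Forward pass:
ES_Stage build = 0; EF_Stage build = 9
ES_Marketing push = 0; EF_Marketing push = 7
ES_Ticketing = 9; EF_Ticketing = 9+12 = 21
ES_Staff briefing = 9; EF_Staff briefing = 9+2 = 11
ES_Rehearsal = max(EF_Marketing push=7, EF_Ticketing=21, EF_Staff briefing=11) = 21; EF_Rehearsal = 21+14 = 35
Expected project duration μ = 35 weeks. Critical path: Stage build → Ticketing → Rehearsal.

Backward pass:
LF_Rehearsal = 35; LS_Rehearsal = 35−14 = 21
LF_Staff briefing = LS_Rehearsal = 21; LS_Staff briefing = 21−2 = 19
LF_Ticketing = LS_Rehearsal = 21; LS_Ticketing = 21−12 = 9
LF_Marketing push = LS_Rehearsal = 21; LS_Marketing push = 21−7 = 14
LF_Stage build = min(LS_Ticketing=9, LS_Staff briefing=19) = 9; LS_Stage build = 9−9 = 0
Slack_Marketing push = LS_Marketing push − ES_Marketing push = 14 − 0 = 14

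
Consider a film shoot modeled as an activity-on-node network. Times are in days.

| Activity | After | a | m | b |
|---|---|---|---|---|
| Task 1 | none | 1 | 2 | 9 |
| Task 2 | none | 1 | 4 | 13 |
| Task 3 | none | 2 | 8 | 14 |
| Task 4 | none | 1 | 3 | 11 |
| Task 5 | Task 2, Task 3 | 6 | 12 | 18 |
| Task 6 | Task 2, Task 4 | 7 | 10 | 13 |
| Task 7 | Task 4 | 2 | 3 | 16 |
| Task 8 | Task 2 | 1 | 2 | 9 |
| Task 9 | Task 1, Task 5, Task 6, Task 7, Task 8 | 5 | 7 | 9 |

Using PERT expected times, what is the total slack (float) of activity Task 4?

te_Task 1 = (1 + 4·2 + 9)/6 = 18/6 = 3
te_Task 2 = (1 + 4·4 + 13)/6 = 30/6 = 5
te_Task 3 = (2 + 4·8 + 14)/6 = 48/6 = 8
te_Task 4 = (1 + 4·3 + 11)/6 = 24/6 = 4
te_Task 5 = (6 + 4·12 + 18)/6 = 72/6 = 12
te_Task 6 = (7 + 4·10 + 13)/6 = 60/6 = 10
te_Task 7 = (2 + 4·3 + 16)/6 = 30/6 = 5
te_Task 8 = (1 + 4·2 + 9)/6 = 18/6 = 3
te_Task 9 = (5 + 4·7 + 9)/6 = 42/6 = 7

Forward pass:
ES_Task 1 = 0; EF_Task 1 = 3
ES_Task 2 = 0; EF_Task 2 = 5
ES_Task 3 = 0; EF_Task 3 = 8
ES_Task 4 = 0; EF_Task 4 = 4
ES_Task 5 = max(EF_Task 2=5, EF_Task 3=8) = 8; EF_Task 5 = 8+12 = 20
ES_Task 6 = max(EF_Task 2=5, EF_Task 4=4) = 5; EF_Task 6 = 5+10 = 15
ES_Task 7 = 4; EF_Task 7 = 4+5 = 9
ES_Task 8 = 5; EF_Task 8 = 5+3 = 8
ES_Task 9 = max(EF_Task 1=3, EF_Task 5=20, EF_Task 6=15, EF_Task 7=9, EF_Task 8=8) = 20; EF_Task 9 = 20+7 = 27
Expected project duration μ = 27 days. Critical path: Task 3 → Task 5 → Task 9.

Backward pass:
LF_Task 9 = 27; LS_Task 9 = 27−7 = 20
LF_Task 8 = LS_Task 9 = 20; LS_Task 8 = 20−3 = 17
LF_Task 7 = LS_Task 9 = 20; LS_Task 7 = 20−5 = 15
LF_Task 6 = LS_Task 9 = 20; LS_Task 6 = 20−10 = 10
LF_Task 5 = LS_Task 9 = 20; LS_Task 5 = 20−12 = 8
LF_Task 4 = min(LS_Task 6=10, LS_Task 7=15) = 10; LS_Task 4 = 10−4 = 6
LF_Task 3 = LS_Task 5 = 8; LS_Task 3 = 8−8 = 0
LF_Task 2 = min(LS_Task 5=8, LS_Task 6=10, LS_Task 8=17) = 8; LS_Task 2 = 8−5 = 3
LF_Task 1 = LS_Task 9 = 20; LS_Task 1 = 20−3 = 17
Slack_Task 4 = LS_Task 4 − ES_Task 4 = 6 − 0 = 6

6 days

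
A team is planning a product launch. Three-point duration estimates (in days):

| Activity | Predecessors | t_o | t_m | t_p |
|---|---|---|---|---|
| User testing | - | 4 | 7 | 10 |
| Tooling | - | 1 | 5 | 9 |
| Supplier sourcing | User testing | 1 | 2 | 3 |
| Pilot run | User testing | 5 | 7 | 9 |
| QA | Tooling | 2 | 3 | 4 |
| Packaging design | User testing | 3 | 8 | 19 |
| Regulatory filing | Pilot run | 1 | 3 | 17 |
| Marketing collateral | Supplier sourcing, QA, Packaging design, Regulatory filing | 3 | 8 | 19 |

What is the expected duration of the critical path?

28 days

te_User testing = (4 + 4·7 + 10)/6 = 42/6 = 7
te_Tooling = (1 + 4·5 + 9)/6 = 30/6 = 5
te_Supplier sourcing = (1 + 4·2 + 3)/6 = 12/6 = 2
te_Pilot run = (5 + 4·7 + 9)/6 = 42/6 = 7
te_QA = (2 + 4·3 + 4)/6 = 18/6 = 3
te_Packaging design = (3 + 4·8 + 19)/6 = 54/6 = 9
te_Regulatory filing = (1 + 4·3 + 17)/6 = 30/6 = 5
te_Marketing collateral = (3 + 4·8 + 19)/6 = 54/6 = 9

Forward pass:
ES_User testing = 0; EF_User testing = 7
ES_Tooling = 0; EF_Tooling = 5
ES_Supplier sourcing = 7; EF_Supplier sourcing = 7+2 = 9
ES_Pilot run = 7; EF_Pilot run = 7+7 = 14
ES_QA = 5; EF_QA = 5+3 = 8
ES_Packaging design = 7; EF_Packaging design = 7+9 = 16
ES_Regulatory filing = 14; EF_Regulatory filing = 14+5 = 19
ES_Marketing collateral = max(EF_Supplier sourcing=9, EF_QA=8, EF_Packaging design=16, EF_Regulatory filing=19) = 19; EF_Marketing collateral = 19+9 = 28
Expected project duration μ = 28 days. Critical path: User testing → Pilot run → Regulatory filing → Marketing collateral.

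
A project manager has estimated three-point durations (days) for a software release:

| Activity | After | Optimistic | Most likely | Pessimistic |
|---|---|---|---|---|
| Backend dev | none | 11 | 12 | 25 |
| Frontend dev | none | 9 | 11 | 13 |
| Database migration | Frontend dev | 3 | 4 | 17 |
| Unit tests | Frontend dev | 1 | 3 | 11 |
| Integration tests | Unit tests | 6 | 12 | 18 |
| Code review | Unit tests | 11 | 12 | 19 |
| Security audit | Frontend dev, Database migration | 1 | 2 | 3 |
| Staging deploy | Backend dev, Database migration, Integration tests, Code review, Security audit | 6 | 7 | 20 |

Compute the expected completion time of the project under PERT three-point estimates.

te_Backend dev = (11 + 4·12 + 25)/6 = 84/6 = 14
te_Frontend dev = (9 + 4·11 + 13)/6 = 66/6 = 11
te_Database migration = (3 + 4·4 + 17)/6 = 36/6 = 6
te_Unit tests = (1 + 4·3 + 11)/6 = 24/6 = 4
te_Integration tests = (6 + 4·12 + 18)/6 = 72/6 = 12
te_Code review = (11 + 4·12 + 19)/6 = 78/6 = 13
te_Security audit = (1 + 4·2 + 3)/6 = 12/6 = 2
te_Staging deploy = (6 + 4·7 + 20)/6 = 54/6 = 9

Forward pass:
ES_Backend dev = 0; EF_Backend dev = 14
ES_Frontend dev = 0; EF_Frontend dev = 11
ES_Database migration = 11; EF_Database migration = 11+6 = 17
ES_Unit tests = 11; EF_Unit tests = 11+4 = 15
ES_Integration tests = 15; EF_Integration tests = 15+12 = 27
ES_Code review = 15; EF_Code review = 15+13 = 28
ES_Security audit = max(EF_Frontend dev=11, EF_Database migration=17) = 17; EF_Security audit = 17+2 = 19
ES_Staging deploy = max(EF_Backend dev=14, EF_Database migration=17, EF_Integration tests=27, EF_Code review=28, EF_Security audit=19) = 28; EF_Staging deploy = 28+9 = 37
Expected project duration μ = 37 days. Critical path: Frontend dev → Unit tests → Code review → Staging deploy.

37 days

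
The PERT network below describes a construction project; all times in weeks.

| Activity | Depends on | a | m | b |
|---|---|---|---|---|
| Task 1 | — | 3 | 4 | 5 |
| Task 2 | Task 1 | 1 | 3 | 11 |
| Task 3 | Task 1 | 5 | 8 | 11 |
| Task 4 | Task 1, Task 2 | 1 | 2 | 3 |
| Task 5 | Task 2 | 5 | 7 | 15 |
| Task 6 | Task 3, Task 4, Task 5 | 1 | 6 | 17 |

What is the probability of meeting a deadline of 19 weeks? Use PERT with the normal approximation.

0.132

te_Task 1 = (3 + 4·4 + 5)/6 = 24/6 = 4; σ²_Task 1 = ((5−3)/6)² = 0.111
te_Task 2 = (1 + 4·3 + 11)/6 = 24/6 = 4; σ²_Task 2 = ((11−1)/6)² = 2.778
te_Task 3 = (5 + 4·8 + 11)/6 = 48/6 = 8; σ²_Task 3 = ((11−5)/6)² = 1.000
te_Task 4 = (1 + 4·2 + 3)/6 = 12/6 = 2; σ²_Task 4 = ((3−1)/6)² = 0.111
te_Task 5 = (5 + 4·7 + 15)/6 = 48/6 = 8; σ²_Task 5 = ((15−5)/6)² = 2.778
te_Task 6 = (1 + 4·6 + 17)/6 = 42/6 = 7; σ²_Task 6 = ((17−1)/6)² = 7.111

Forward pass:
ES_Task 1 = 0; EF_Task 1 = 4
ES_Task 2 = 4; EF_Task 2 = 4+4 = 8
ES_Task 3 = 4; EF_Task 3 = 4+8 = 12
ES_Task 4 = max(EF_Task 1=4, EF_Task 2=8) = 8; EF_Task 4 = 8+2 = 10
ES_Task 5 = 8; EF_Task 5 = 8+8 = 16
ES_Task 6 = max(EF_Task 3=12, EF_Task 4=10, EF_Task 5=16) = 16; EF_Task 6 = 16+7 = 23
Expected project duration μ = 23 weeks. Critical path: Task 1 → Task 2 → Task 5 → Task 6.

Variance along critical path = 0.111 + 2.778 + 2.778 + 7.111 = 12.778; σ = √12.778 = 3.575 weeks.
Z = (19 − 23) / 3.575 = -1.119
P(T ≤ 19) = Φ(-1.119) ≈ 0.132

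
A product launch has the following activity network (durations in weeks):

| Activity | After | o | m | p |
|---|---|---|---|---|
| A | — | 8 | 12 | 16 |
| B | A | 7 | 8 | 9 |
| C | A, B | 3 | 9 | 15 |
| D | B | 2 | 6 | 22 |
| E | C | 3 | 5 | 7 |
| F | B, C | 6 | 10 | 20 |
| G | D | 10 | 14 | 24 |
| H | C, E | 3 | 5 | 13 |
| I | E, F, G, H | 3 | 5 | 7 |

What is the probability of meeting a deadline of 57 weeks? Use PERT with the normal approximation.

te_A = (8 + 4·12 + 16)/6 = 72/6 = 12; σ²_A = ((16−8)/6)² = 1.778
te_B = (7 + 4·8 + 9)/6 = 48/6 = 8; σ²_B = ((9−7)/6)² = 0.111
te_C = (3 + 4·9 + 15)/6 = 54/6 = 9; σ²_C = ((15−3)/6)² = 4.000
te_D = (2 + 4·6 + 22)/6 = 48/6 = 8; σ²_D = ((22−2)/6)² = 11.111
te_E = (3 + 4·5 + 7)/6 = 30/6 = 5; σ²_E = ((7−3)/6)² = 0.444
te_F = (6 + 4·10 + 20)/6 = 66/6 = 11; σ²_F = ((20−6)/6)² = 5.444
te_G = (10 + 4·14 + 24)/6 = 90/6 = 15; σ²_G = ((24−10)/6)² = 5.444
te_H = (3 + 4·5 + 13)/6 = 36/6 = 6; σ²_H = ((13−3)/6)² = 2.778
te_I = (3 + 4·5 + 7)/6 = 30/6 = 5; σ²_I = ((7−3)/6)² = 0.444

Forward pass:
ES_A = 0; EF_A = 12
ES_B = 12; EF_B = 12+8 = 20
ES_C = max(EF_A=12, EF_B=20) = 20; EF_C = 20+9 = 29
ES_D = 20; EF_D = 20+8 = 28
ES_E = 29; EF_E = 29+5 = 34
ES_F = max(EF_B=20, EF_C=29) = 29; EF_F = 29+11 = 40
ES_G = 28; EF_G = 28+15 = 43
ES_H = max(EF_C=29, EF_E=34) = 34; EF_H = 34+6 = 40
ES_I = max(EF_E=34, EF_F=40, EF_G=43, EF_H=40) = 43; EF_I = 43+5 = 48
Expected project duration μ = 48 weeks. Critical path: A → B → D → G → I.

Variance along critical path = 1.778 + 0.111 + 11.111 + 5.444 + 0.444 = 18.889; σ = √18.889 = 4.346 weeks.
Z = (57 − 48) / 4.346 = 2.071
P(T ≤ 57) = Φ(2.071) ≈ 0.981

0.981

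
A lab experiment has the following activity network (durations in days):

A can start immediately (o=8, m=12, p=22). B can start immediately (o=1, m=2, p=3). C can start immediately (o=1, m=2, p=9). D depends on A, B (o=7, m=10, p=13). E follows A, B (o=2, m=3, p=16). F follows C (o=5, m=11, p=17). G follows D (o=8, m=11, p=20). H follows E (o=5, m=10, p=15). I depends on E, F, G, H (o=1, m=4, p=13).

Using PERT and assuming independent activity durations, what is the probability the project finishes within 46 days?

te_A = (8 + 4·12 + 22)/6 = 78/6 = 13; σ²_A = ((22−8)/6)² = 5.444
te_B = (1 + 4·2 + 3)/6 = 12/6 = 2; σ²_B = ((3−1)/6)² = 0.111
te_C = (1 + 4·2 + 9)/6 = 18/6 = 3; σ²_C = ((9−1)/6)² = 1.778
te_D = (7 + 4·10 + 13)/6 = 60/6 = 10; σ²_D = ((13−7)/6)² = 1.000
te_E = (2 + 4·3 + 16)/6 = 30/6 = 5; σ²_E = ((16−2)/6)² = 5.444
te_F = (5 + 4·11 + 17)/6 = 66/6 = 11; σ²_F = ((17−5)/6)² = 4.000
te_G = (8 + 4·11 + 20)/6 = 72/6 = 12; σ²_G = ((20−8)/6)² = 4.000
te_H = (5 + 4·10 + 15)/6 = 60/6 = 10; σ²_H = ((15−5)/6)² = 2.778
te_I = (1 + 4·4 + 13)/6 = 30/6 = 5; σ²_I = ((13−1)/6)² = 4.000

Forward pass:
ES_A = 0; EF_A = 13
ES_B = 0; EF_B = 2
ES_C = 0; EF_C = 3
ES_D = max(EF_A=13, EF_B=2) = 13; EF_D = 13+10 = 23
ES_E = max(EF_A=13, EF_B=2) = 13; EF_E = 13+5 = 18
ES_F = 3; EF_F = 3+11 = 14
ES_G = 23; EF_G = 23+12 = 35
ES_H = 18; EF_H = 18+10 = 28
ES_I = max(EF_E=18, EF_F=14, EF_G=35, EF_H=28) = 35; EF_I = 35+5 = 40
Expected project duration μ = 40 days. Critical path: A → D → G → I.

Variance along critical path = 5.444 + 1.000 + 4.000 + 4.000 = 14.444; σ = √14.444 = 3.801 days.
Z = (46 − 40) / 3.801 = 1.579
P(T ≤ 46) = Φ(1.579) ≈ 0.943

0.943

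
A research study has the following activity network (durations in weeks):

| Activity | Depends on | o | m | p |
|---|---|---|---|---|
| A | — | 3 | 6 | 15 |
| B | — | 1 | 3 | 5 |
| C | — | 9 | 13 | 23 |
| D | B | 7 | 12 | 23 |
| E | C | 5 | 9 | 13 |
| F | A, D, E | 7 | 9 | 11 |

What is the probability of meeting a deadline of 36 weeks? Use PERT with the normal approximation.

0.926

te_A = (3 + 4·6 + 15)/6 = 42/6 = 7; σ²_A = ((15−3)/6)² = 4.000
te_B = (1 + 4·3 + 5)/6 = 18/6 = 3; σ²_B = ((5−1)/6)² = 0.444
te_C = (9 + 4·13 + 23)/6 = 84/6 = 14; σ²_C = ((23−9)/6)² = 5.444
te_D = (7 + 4·12 + 23)/6 = 78/6 = 13; σ²_D = ((23−7)/6)² = 7.111
te_E = (5 + 4·9 + 13)/6 = 54/6 = 9; σ²_E = ((13−5)/6)² = 1.778
te_F = (7 + 4·9 + 11)/6 = 54/6 = 9; σ²_F = ((11−7)/6)² = 0.444

Forward pass:
ES_A = 0; EF_A = 7
ES_B = 0; EF_B = 3
ES_C = 0; EF_C = 14
ES_D = 3; EF_D = 3+13 = 16
ES_E = 14; EF_E = 14+9 = 23
ES_F = max(EF_A=7, EF_D=16, EF_E=23) = 23; EF_F = 23+9 = 32
Expected project duration μ = 32 weeks. Critical path: C → E → F.

Variance along critical path = 5.444 + 1.778 + 0.444 = 7.667; σ = √7.667 = 2.769 weeks.
Z = (36 − 32) / 2.769 = 1.445
P(T ≤ 36) = Φ(1.445) ≈ 0.926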